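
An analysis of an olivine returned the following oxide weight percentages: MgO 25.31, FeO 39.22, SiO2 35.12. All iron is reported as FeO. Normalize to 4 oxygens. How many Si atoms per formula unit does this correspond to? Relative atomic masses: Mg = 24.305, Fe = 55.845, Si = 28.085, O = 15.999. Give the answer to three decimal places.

0.998 Si apfu

MgO: 25.31/40.304 = 0.62798 mol → 0.62798 mol Mg, 0.62798 mol O.
FeO: 39.22/71.844 = 0.54591 mol → 0.54591 mol Fe, 0.54591 mol O.
SiO2: 35.12/60.083 = 0.58452 mol → 0.58452 mol Si, 1.16904 mol O.
Total oxygen = 2.34293 mol. Normalization factor = 4/2.34293 = 1.70726.
Si per 4 O = 0.58452 × 1.70726 = 0.998.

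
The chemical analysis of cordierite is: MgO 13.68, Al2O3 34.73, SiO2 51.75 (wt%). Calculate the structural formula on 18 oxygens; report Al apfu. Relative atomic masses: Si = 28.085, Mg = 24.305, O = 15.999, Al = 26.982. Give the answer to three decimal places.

MgO: 13.68/40.304 = 0.33942 mol → 0.33942 mol Mg, 0.33942 mol O.
Al2O3: 34.73/101.961 = 0.34062 mol → 0.68124 mol Al, 1.02186 mol O.
SiO2: 51.75/60.083 = 0.86131 mol → 0.86131 mol Si, 1.72262 mol O.
Total oxygen = 3.08390 mol. Normalization factor = 18/3.08390 = 5.83677.
Al per 18 O = 0.68124 × 5.83677 = 3.976.

3.976 Al apfu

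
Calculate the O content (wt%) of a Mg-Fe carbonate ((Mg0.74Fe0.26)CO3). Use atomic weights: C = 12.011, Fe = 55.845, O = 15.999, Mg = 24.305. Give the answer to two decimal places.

51.88 wt%

M((Mg0.74Fe0.26)CO3) = 92.513 g/mol.
O contributes 3 × 15.999 = 47.997 g per mole.
47.997/92.513 = 0.5188 → 51.88%.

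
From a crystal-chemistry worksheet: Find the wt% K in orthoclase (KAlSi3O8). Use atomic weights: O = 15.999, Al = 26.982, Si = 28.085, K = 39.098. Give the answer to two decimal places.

14.05 wt%

Formula mass = 1*39.098 + 1*26.982 + 3*28.085 + 8*15.999 = 278.327 g/mol, of which 39.098 g is K.
So K makes up 39.098/278.327 = 0.1405 of the mass, i.e. 14.05%.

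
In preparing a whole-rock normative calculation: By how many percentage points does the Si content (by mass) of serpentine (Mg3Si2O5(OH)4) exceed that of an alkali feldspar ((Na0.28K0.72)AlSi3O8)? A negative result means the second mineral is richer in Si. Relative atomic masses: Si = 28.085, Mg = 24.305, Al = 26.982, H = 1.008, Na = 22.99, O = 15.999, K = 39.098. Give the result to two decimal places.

-10.50 percentage points

First mineral: 56.170 g Si in 277.108 g formula = 20.27 wt% Si.
Second mineral: 84.255 g Si in 273.817 g formula = 30.77 wt% Si.
20.27% − 30.77% gives a difference of -10.50 percentage points.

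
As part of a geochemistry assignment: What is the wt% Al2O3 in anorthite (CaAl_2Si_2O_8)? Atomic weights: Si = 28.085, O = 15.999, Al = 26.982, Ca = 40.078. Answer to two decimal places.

36.65 wt%

Molar mass of CaAl_2Si_2O_8 = 1×40.078 + 2×26.982 + 2×28.085 + 8×15.999 = 278.204 g/mol.
Each formula unit contains 2 Al, equivalent to 2/2 = 1.0000 mol Al2O3.
M(Al2O3) = 2×26.982 + 3×15.999 = 101.961 g/mol.
Mass of Al2O3 per formula unit = 1.0000 × 101.961 = 101.961 g.
Al2O3 wt% = 101.961 / 278.204 × 100 = 36.65%.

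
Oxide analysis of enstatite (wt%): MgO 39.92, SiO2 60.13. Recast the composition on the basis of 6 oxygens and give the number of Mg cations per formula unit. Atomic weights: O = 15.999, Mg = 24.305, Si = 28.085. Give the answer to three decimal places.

1.986 Mg apfu

MgO: 39.92/40.304 = 0.99047 mol → 0.99047 mol Mg, 0.99047 mol O.
SiO2: 60.13/60.083 = 1.00078 mol → 1.00078 mol Si, 2.00156 mol O.
Total oxygen = 2.99203 mol. Normalization factor = 6/2.99203 = 2.00533.
Mg per 6 O = 0.99047 × 2.00533 = 1.986.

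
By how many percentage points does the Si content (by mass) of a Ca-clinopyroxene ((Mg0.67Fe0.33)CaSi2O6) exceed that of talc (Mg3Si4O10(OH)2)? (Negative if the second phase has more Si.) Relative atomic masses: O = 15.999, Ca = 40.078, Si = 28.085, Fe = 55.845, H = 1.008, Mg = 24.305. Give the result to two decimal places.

First mineral: 56.170 g Si in 226.955 g formula = 24.75 wt% Si.
Second mineral: 112.340 g Si in 379.259 g formula = 29.62 wt% Si.
24.75% − 29.62% gives a difference of -4.87 percentage points.

-4.87 percentage points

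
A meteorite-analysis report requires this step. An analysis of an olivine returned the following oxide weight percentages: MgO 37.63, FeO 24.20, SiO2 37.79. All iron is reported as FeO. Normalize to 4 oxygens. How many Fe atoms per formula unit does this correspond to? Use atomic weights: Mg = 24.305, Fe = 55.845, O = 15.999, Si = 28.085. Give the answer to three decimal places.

MgO (M=40.304): mol = 0.93365; Mg = 0.93365, O = 0.93365.
FeO (M=71.844): mol = 0.33684; Fe = 0.33684, O = 0.33684.
SiO2 (M=60.083): mol = 0.62896; Si = 0.62896, O = 1.25792.
ΣO = 2.52841; factor = 4/ΣO = 1.58202.
Fe apfu = 0.33684 × 1.58202 = 0.533.

0.533 Fe apfu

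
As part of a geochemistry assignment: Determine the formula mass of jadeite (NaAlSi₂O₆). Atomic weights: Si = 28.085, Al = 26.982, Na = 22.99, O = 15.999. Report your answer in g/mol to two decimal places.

Na: 1 × 22.99 = 22.9900
Al: 1 × 26.982 = 26.9820
Si: 2 × 28.085 = 56.1700
O: 6 × 15.999 = 95.9940
Summing the contributions gives the formula mass.

202.14 g/mol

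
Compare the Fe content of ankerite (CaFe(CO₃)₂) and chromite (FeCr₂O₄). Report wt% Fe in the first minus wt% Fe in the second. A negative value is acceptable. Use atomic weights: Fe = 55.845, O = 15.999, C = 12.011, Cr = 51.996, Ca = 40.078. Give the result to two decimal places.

First mineral: 55.845 g Fe in 215.939 g formula = 25.86 wt% Fe.
Second mineral: 55.845 g Fe in 223.833 g formula = 24.95 wt% Fe.
25.86% − 24.95% gives a difference of 0.91 percentage points.

0.91 percentage points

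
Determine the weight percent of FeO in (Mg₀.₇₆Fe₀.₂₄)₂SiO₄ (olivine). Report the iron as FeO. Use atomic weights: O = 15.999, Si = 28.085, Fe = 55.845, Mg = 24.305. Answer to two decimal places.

22.13 wt%

Molar mass of (Mg₀.₇₆Fe₀.₂₄)₂SiO₄ = 1.52×24.305 + 0.48×55.845 + 1×28.085 + 4×15.999 = 155.830 g/mol.
Each formula unit contains 0.48 Fe, equivalent to 0.48/1 = 0.4800 mol FeO.
M(FeO) = 1×55.845 + 1×15.999 = 71.844 g/mol.
Mass of FeO per formula unit = 0.4800 × 71.844 = 34.485 g.
FeO wt% = 34.485 / 155.830 × 100 = 22.13%.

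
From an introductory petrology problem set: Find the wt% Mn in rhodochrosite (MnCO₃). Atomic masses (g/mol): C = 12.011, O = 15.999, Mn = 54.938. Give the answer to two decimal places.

47.79 wt%

Formula mass = 1*54.938 + 1*12.011 + 3*15.999 = 114.946 g/mol, of which 54.938 g is Mn.
So Mn makes up 54.938/114.946 = 0.4779 of the mass, i.e. 47.79%.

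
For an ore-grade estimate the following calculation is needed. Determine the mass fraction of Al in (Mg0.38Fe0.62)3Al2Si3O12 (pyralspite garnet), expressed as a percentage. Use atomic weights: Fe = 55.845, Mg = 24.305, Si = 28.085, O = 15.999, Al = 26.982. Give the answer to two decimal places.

11.69 wt%

Formula mass = 1.14×24.305 + 1.86×55.845 + 2×26.982 + 3×28.085 + 12×15.999 = 461.786 g/mol, of which 53.964 g is Al.
So Al makes up 53.964/461.786 = 0.1169 of the mass, i.e. 11.69%.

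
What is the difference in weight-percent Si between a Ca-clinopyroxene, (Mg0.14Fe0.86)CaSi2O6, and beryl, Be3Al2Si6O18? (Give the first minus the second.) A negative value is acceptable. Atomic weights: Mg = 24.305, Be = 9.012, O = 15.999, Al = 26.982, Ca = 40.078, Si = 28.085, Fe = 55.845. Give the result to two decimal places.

Si in (Mg0.14Fe0.86)CaSi2O6: molar mass 243.671 g/mol; 2×28.085 = 56.170 g → 23.05 wt%.
Si in Be3Al2Si6O18: molar mass 537.492 g/mol; 6×28.085 = 168.510 g → 31.35 wt%.
Difference = 23.05 − 31.35 = -8.30 percentage points.

-8.30 percentage points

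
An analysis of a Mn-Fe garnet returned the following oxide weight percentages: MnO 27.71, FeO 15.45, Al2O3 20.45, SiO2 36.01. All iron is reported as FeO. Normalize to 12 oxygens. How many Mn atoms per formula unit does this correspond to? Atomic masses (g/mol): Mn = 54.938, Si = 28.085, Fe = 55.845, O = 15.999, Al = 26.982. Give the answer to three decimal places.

MnO: 27.71/70.937 = 0.39063 mol → 0.39063 mol Mn, 0.39063 mol O.
FeO: 15.45/71.844 = 0.21505 mol → 0.21505 mol Fe, 0.21505 mol O.
Al2O3: 20.45/101.961 = 0.20057 mol → 0.40114 mol Al, 0.60171 mol O.
SiO2: 36.01/60.083 = 0.59934 mol → 0.59934 mol Si, 1.19868 mol O.
Total oxygen = 2.40607 mol. Normalization factor = 12/2.40607 = 4.98739.
Mn per 12 O = 0.39063 × 4.98739 = 1.948.

1.948 Mn apfu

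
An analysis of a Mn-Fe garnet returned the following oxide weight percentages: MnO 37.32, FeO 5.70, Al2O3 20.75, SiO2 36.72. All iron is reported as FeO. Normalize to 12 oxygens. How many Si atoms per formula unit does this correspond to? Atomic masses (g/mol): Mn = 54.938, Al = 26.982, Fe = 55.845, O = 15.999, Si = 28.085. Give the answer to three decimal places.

MnO (M=70.937): mol = 0.52610; Mn = 0.52610, O = 0.52610.
FeO (M=71.844): mol = 0.07934; Fe = 0.07934, O = 0.07934.
Al2O3 (M=101.961): mol = 0.20351; Al = 0.40702, O = 0.61053.
SiO2 (M=60.083): mol = 0.61115; Si = 0.61115, O = 1.22230.
ΣO = 2.43827; factor = 12/ΣO = 4.92152.
Si apfu = 0.61115 × 4.92152 = 3.008.

3.008 Si apfu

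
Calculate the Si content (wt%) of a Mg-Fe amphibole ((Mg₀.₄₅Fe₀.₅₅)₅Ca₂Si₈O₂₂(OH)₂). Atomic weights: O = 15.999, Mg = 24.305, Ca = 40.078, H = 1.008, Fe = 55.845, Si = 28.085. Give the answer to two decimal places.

M((Mg₀.₄₅Fe₀.₅₅)₅Ca₂Si₈O₂₂(OH)₂) = 899.088 g/mol.
Si contributes 8 × 28.085 = 224.680 g per mole.
224.680/899.088 = 0.2499 → 24.99%.

24.99 wt%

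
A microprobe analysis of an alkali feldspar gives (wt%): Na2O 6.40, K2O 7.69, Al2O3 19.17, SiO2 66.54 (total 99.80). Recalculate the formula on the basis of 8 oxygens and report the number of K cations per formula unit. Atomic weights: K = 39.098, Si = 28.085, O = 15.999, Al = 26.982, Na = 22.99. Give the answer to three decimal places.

Na2O (M=61.979): mol = 0.10326; Na = 0.20652, O = 0.10326.
K2O (M=94.195): mol = 0.08164; K = 0.16328, O = 0.08164.
Al2O3 (M=101.961): mol = 0.18801; Al = 0.37602, O = 0.56403.
SiO2 (M=60.083): mol = 1.10747; Si = 1.10747, O = 2.21494.
ΣO = 2.96387; factor = 8/ΣO = 2.69917.
K apfu = 0.16328 × 2.69917 = 0.441.

0.441 K apfu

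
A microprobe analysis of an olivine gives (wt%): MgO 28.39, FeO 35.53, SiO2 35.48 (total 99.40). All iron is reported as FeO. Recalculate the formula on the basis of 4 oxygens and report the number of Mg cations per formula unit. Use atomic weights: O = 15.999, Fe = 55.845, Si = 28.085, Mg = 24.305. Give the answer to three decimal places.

MgO: 28.39/40.304 = 0.70440 mol → 0.70440 mol Mg, 0.70440 mol O.
FeO: 35.53/71.844 = 0.49454 mol → 0.49454 mol Fe, 0.49454 mol O.
SiO2: 35.48/60.083 = 0.59052 mol → 0.59052 mol Si, 1.18104 mol O.
Total oxygen = 2.37998 mol. Normalization factor = 4/2.37998 = 1.68069.
Mg per 4 O = 0.70440 × 1.68069 = 1.184.

1.184 Mg apfu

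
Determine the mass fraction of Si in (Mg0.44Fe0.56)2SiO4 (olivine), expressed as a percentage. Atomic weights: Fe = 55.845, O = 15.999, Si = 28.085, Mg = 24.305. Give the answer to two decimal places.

M((Mg0.44Fe0.56)2SiO4) = 176.016 g/mol.
Si contributes 1 × 28.085 = 28.085 g per mole.
28.085/176.016 = 0.1596 → 15.96%.

15.96 mass %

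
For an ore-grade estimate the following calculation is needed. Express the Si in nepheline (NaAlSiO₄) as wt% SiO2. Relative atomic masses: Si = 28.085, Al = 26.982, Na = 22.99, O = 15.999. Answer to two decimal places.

M(NaAlSiO₄) = 142.053 g/mol; M(SiO2) = 60.083 g/mol.
Moles SiO2 per formula unit = 1 Si ÷ 1 = 1.0000.
SiO2 fraction = (1.0000 × 60.083) / 142.053 = 60.083/142.053 = 0.4230.

42.30 wt%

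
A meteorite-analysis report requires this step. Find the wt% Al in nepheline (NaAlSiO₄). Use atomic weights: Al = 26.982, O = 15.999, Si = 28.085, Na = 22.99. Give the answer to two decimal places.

18.99 wt%

M(NaAlSiO₄) = 142.053 g/mol.
Al contributes 1 × 26.982 = 26.982 g per mole.
26.982/142.053 = 0.1899 → 18.99%.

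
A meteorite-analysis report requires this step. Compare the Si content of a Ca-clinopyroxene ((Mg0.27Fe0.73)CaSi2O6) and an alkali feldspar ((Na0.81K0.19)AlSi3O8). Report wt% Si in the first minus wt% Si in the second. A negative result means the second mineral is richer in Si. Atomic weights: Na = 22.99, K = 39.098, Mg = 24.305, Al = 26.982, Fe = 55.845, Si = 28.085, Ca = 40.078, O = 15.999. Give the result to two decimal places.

-8.31 percentage points

Si in (Mg0.27Fe0.73)CaSi2O6: molar mass 239.571 g/mol; 2×28.085 = 56.170 g → 23.45 wt%.
Si in (Na0.81K0.19)AlSi3O8: molar mass 265.280 g/mol; 3×28.085 = 84.255 g → 31.76 wt%.
Difference = 23.45 − 31.76 = -8.31 percentage points.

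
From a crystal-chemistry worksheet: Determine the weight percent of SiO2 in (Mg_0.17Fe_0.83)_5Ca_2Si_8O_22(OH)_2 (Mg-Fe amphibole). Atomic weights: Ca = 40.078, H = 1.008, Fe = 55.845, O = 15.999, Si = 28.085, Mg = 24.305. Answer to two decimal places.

50.96 wt%

Molar mass of (Mg_0.17Fe_0.83)_5Ca_2Si_8O_22(OH)_2 = 0.85·24.305 + 4.15·55.845 + 2·40.078 + 8·28.085 + 24·15.999 + 2·1.008 = 943.244 g/mol.
Each formula unit contains 8 Si, equivalent to 8/1 = 8.0000 mol SiO2.
M(SiO2) = 1×28.085 + 2×15.999 = 60.083 g/mol.
Mass of SiO2 per formula unit = 8.0000 × 60.083 = 480.664 g.
SiO2 wt% = 480.664 / 943.244 × 100 = 50.96%.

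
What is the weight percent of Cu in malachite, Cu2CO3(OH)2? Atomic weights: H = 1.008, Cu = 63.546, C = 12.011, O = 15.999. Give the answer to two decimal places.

Formula mass = 2·63.546 + 1·12.011 + 5·15.999 + 2·1.008 = 221.114 g/mol, of which 127.092 g is Cu.
So Cu makes up 127.092/221.114 = 0.5748 of the mass, i.e. 57.48%.

57.48 mass %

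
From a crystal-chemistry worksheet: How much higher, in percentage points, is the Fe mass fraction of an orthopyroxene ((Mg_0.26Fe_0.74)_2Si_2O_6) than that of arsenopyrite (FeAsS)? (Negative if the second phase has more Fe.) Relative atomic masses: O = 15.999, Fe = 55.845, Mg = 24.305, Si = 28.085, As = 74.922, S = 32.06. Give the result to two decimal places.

M((Mg_0.26Fe_0.74)_2Si_2O_6) = 247.453 g/mol, so wt% Fe = 82.651/247.453 × 100 = 33.40%.
M(FeAsS) = 162.827 g/mol, so wt% Fe = 55.845/162.827 × 100 = 34.30%.
33.40 − 34.30 = -0.90 pp.

-0.90 percentage points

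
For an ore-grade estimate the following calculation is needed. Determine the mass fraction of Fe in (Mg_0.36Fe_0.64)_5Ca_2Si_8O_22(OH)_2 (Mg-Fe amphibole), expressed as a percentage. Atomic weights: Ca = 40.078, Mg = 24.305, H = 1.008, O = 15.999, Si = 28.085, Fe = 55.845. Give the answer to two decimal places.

19.57 wt%

Formula mass = 1.80·24.305 + 3.20·55.845 + 2·40.078 + 8·28.085 + 24·15.999 + 2·1.008 = 913.281 g/mol, of which 178.704 g is Fe.
So Fe makes up 178.704/913.281 = 0.1957 of the mass, i.e. 19.57%.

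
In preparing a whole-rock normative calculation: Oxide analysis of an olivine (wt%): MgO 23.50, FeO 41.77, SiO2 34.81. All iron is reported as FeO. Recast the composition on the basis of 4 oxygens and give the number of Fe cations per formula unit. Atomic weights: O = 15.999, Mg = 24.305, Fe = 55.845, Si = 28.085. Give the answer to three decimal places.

1.001 Fe apfu

MgO: 23.50/40.304 = 0.58307 mol → 0.58307 mol Mg, 0.58307 mol O.
FeO: 41.77/71.844 = 0.58140 mol → 0.58140 mol Fe, 0.58140 mol O.
SiO2: 34.81/60.083 = 0.57937 mol → 0.57937 mol Si, 1.15874 mol O.
Total oxygen = 2.32321 mol. Normalization factor = 4/2.32321 = 1.72176.
Fe per 4 O = 0.58140 × 1.72176 = 1.001.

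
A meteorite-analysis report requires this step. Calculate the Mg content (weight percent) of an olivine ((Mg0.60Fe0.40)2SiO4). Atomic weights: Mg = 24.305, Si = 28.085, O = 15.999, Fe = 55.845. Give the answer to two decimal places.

Formula mass = 1.20*24.305 + 0.80*55.845 + 1*28.085 + 4*15.999 = 165.923 g/mol, of which 29.166 g is Mg.
So Mg makes up 29.166/165.923 = 0.1758 of the mass, i.e. 17.58%.

17.58 weight percent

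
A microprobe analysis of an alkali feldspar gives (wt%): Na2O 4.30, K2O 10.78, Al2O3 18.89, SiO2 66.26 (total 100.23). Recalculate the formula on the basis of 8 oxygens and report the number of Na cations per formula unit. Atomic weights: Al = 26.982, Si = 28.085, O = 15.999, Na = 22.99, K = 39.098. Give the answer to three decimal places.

Na2O: 4.30/61.979 = 0.06938 mol → 0.13876 mol Na, 0.06938 mol O.
K2O: 10.78/94.195 = 0.11444 mol → 0.22888 mol K, 0.11444 mol O.
Al2O3: 18.89/101.961 = 0.18527 mol → 0.37054 mol Al, 0.55581 mol O.
SiO2: 66.26/60.083 = 1.10281 mol → 1.10281 mol Si, 2.20562 mol O.
Total oxygen = 2.94525 mol. Normalization factor = 8/2.94525 = 2.71624.
Na per 8 O = 0.13876 × 2.71624 = 0.377.

0.377 Na apfu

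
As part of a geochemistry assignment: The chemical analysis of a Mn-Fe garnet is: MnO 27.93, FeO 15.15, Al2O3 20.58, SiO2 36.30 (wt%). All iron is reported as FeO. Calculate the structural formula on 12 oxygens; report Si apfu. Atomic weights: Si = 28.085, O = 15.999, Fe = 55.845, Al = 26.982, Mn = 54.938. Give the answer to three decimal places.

2.998 Si apfu

MnO: 27.93/70.937 = 0.39373 mol → 0.39373 mol Mn, 0.39373 mol O.
FeO: 15.15/71.844 = 0.21087 mol → 0.21087 mol Fe, 0.21087 mol O.
Al2O3: 20.58/101.961 = 0.20184 mol → 0.40368 mol Al, 0.60552 mol O.
SiO2: 36.30/60.083 = 0.60416 mol → 0.60416 mol Si, 1.20832 mol O.
Total oxygen = 2.41844 mol. Normalization factor = 12/2.41844 = 4.96188.
Si per 12 O = 0.60416 × 4.96188 = 2.998.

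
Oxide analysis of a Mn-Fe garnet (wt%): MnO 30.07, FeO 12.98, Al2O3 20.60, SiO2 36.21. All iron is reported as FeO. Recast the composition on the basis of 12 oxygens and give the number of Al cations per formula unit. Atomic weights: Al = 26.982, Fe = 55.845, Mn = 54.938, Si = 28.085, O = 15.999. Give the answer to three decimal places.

30.07 wt% MnO ÷ 70.937 g/mol = 0.42390 mol, giving 0.42390 Mn and 0.42390 O.
12.98 wt% FeO ÷ 71.844 g/mol = 0.18067 mol, giving 0.18067 Fe and 0.18067 O.
20.60 wt% Al2O3 ÷ 101.961 g/mol = 0.20204 mol, giving 0.40408 Al and 0.60612 O.
36.21 wt% SiO2 ÷ 60.083 g/mol = 0.60267 mol, giving 0.60267 Si and 1.20534 O.
Oxygen sums to 2.41603; scaling by 12/2.41603 = 4.96683 puts the formula on 12 O.
Al: 0.40408 × 4.96683 = 2.007 atoms per formula unit.

2.007 Al apfu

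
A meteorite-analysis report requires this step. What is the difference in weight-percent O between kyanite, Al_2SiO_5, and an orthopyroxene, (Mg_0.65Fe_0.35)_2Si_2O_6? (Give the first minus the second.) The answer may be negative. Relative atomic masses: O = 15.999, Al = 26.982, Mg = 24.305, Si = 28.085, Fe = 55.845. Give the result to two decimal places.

O in Al_2SiO_5: molar mass 162.044 g/mol; 5×15.999 = 79.995 g → 49.37 wt%.
O in (Mg_0.65Fe_0.35)_2Si_2O_6: molar mass 222.852 g/mol; 6×15.999 = 95.994 g → 43.08 wt%.
Difference = 49.37 − 43.08 = 6.29 percentage points.

6.29 percentage points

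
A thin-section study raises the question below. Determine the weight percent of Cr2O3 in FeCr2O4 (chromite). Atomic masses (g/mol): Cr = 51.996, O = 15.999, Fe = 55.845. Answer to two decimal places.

67.90 wt%

M(FeCr2O4) = 223.833 g/mol; M(Cr2O3) = 151.989 g/mol.
Moles Cr2O3 per formula unit = 2 Cr ÷ 2 = 1.0000.
Cr2O3 fraction = (1.0000 × 151.989) / 223.833 = 151.989/223.833 = 0.6790.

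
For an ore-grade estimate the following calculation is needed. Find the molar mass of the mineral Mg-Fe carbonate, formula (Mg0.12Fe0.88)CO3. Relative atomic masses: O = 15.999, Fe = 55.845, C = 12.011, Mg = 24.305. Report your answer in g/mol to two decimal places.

112.07 g/mol

Mg: 0.12 × 24.305 = 2.9166
Fe: 0.88 × 55.845 = 49.1436
C: 1 × 12.011 = 12.0110
O: 3 × 15.999 = 47.9970
Summing the contributions gives the formula mass.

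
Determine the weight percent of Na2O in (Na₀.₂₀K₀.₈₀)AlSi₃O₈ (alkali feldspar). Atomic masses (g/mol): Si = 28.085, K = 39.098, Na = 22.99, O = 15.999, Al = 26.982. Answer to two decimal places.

Formula mass = 275.105 g/mol.
0.20 Na → 0.1000 mol Na2O per formula unit; M(Na2O) = 61.979, so Na2O mass = 6.198 g.
6.198/275.105 × 100 = 2.25 wt%.

2.25 wt%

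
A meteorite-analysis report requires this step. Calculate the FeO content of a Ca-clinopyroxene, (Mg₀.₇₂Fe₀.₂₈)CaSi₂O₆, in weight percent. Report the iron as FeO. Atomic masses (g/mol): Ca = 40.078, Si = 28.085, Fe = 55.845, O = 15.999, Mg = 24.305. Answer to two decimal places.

8.93 wt%

M((Mg₀.₇₂Fe₀.₂₈)CaSi₂O₆) = 225.378 g/mol; M(FeO) = 71.844 g/mol.
Moles FeO per formula unit = 0.28 Fe ÷ 1 = 0.2800.
FeO fraction = (0.2800 × 71.844) / 225.378 = 20.116/225.378 = 0.0893.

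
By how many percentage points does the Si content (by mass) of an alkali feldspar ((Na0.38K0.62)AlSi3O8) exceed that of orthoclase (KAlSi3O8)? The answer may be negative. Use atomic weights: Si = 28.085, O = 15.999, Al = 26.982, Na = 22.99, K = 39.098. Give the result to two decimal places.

0.68 percentage points

First mineral: 84.255 g Si in 272.206 g formula = 30.95 wt% Si.
Second mineral: 84.255 g Si in 278.327 g formula = 30.27 wt% Si.
30.95% − 30.27% gives a difference of 0.68 percentage points.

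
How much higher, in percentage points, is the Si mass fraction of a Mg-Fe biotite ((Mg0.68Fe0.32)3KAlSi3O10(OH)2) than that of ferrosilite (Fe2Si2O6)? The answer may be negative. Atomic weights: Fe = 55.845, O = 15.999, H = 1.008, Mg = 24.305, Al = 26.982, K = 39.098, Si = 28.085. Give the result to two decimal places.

-2.46 percentage points

M((Mg0.68Fe0.32)3KAlSi3O10(OH)2) = 447.532 g/mol, so wt% Si = 84.255/447.532 × 100 = 18.83%.
M(Fe2Si2O6) = 263.854 g/mol, so wt% Si = 56.170/263.854 × 100 = 21.29%.
18.83 − 21.29 = -2.46 pp.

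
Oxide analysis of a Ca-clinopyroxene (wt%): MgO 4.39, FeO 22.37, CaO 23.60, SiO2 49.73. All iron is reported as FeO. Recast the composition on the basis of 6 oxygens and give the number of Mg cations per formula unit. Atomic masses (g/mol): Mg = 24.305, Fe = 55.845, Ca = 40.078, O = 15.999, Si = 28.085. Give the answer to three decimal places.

MgO (M=40.304): mol = 0.10892; Mg = 0.10892, O = 0.10892.
FeO (M=71.844): mol = 0.31137; Fe = 0.31137, O = 0.31137.
CaO (M=56.077): mol = 0.42085; Ca = 0.42085, O = 0.42085.
SiO2 (M=60.083): mol = 0.82769; Si = 0.82769, O = 1.65538.
ΣO = 2.49652; factor = 6/ΣO = 2.40335.
Mg apfu = 0.10892 × 2.40335 = 0.262.

0.262 Mg apfu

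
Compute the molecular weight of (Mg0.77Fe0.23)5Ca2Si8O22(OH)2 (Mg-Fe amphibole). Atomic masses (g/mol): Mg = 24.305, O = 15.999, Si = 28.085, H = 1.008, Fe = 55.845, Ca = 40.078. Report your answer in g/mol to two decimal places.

848.62 g/mol

M = 3.85*24.305 + 1.15*55.845 + 2*40.078 + 8*28.085 + 24*15.999 + 2*1.008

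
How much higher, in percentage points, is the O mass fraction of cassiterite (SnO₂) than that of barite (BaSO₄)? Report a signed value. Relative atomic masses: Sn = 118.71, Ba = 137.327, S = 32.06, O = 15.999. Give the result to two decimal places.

-6.19 percentage points

First mineral: 31.998 g O in 150.708 g formula = 21.23 wt% O.
Second mineral: 63.996 g O in 233.383 g formula = 27.42 wt% O.
21.23% − 27.42% gives a difference of -6.19 percentage points.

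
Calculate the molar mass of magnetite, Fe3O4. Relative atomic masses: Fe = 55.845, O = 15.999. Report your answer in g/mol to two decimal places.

M = 3(55.845) + 4(15.999)

231.53 g/mol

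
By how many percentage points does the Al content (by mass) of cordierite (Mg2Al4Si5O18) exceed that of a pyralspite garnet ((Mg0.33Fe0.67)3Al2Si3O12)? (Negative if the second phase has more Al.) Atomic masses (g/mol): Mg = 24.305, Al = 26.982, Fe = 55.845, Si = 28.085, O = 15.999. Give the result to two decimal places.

6.88 percentage points

Al in Mg2Al4Si5O18: molar mass 584.945 g/mol; 4×26.982 = 107.928 g → 18.45 wt%.
Al in (Mg0.33Fe0.67)3Al2Si3O12: molar mass 466.517 g/mol; 2×26.982 = 53.964 g → 11.57 wt%.
Difference = 18.45 − 11.57 = 6.88 percentage points.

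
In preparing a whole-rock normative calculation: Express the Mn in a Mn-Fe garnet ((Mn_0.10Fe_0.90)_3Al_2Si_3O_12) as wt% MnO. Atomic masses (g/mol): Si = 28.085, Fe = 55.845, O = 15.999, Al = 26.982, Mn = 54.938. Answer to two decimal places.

4.28 wt%

Molar mass of (Mn_0.10Fe_0.90)_3Al_2Si_3O_12 = 0.30·54.938 + 2.70·55.845 + 2·26.982 + 3·28.085 + 12·15.999 = 497.470 g/mol.
Each formula unit contains 0.30 Mn, equivalent to 0.30/1 = 0.3000 mol MnO.
M(MnO) = 1×54.938 + 1×15.999 = 70.937 g/mol.
Mass of MnO per formula unit = 0.3000 × 70.937 = 21.281 g.
MnO wt% = 21.281 / 497.470 × 100 = 4.28%.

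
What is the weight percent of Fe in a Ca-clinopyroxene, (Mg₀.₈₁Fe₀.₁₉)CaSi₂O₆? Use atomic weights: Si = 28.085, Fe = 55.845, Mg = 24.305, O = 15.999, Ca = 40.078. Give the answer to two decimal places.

M((Mg₀.₈₁Fe₀.₁₉)CaSi₂O₆) = 222.540 g/mol.
Fe contributes 0.19 × 55.845 = 10.611 g per mole.
10.611/222.540 = 0.0477 → 4.77%.

4.77 weight percent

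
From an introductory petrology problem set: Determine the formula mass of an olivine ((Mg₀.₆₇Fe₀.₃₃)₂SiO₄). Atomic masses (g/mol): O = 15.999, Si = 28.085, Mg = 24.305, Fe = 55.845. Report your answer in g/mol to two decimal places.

161.51 g/mol

The formula mass is the sum 1.34(24.305) + 0.66(55.845) + 1(28.085) + 4(15.999).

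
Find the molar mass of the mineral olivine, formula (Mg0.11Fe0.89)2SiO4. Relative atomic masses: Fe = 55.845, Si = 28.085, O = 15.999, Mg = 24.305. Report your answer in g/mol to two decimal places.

Mg: 0.22 × 24.305 = 5.3471
Fe: 1.78 × 55.845 = 99.4041
Si: 1 × 28.085 = 28.0850
O: 4 × 15.999 = 63.9960
Summing the contributions gives the formula mass.

196.83 g/mol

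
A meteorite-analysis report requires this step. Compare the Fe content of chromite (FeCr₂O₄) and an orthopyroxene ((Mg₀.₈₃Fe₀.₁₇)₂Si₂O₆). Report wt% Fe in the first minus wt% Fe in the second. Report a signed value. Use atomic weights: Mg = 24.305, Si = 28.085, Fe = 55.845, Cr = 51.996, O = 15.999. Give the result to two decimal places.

15.97 percentage points

Fe in FeCr₂O₄: molar mass 223.833 g/mol; 1×55.845 = 55.845 g → 24.95 wt%.
Fe in (Mg₀.₈₃Fe₀.₁₇)₂Si₂O₆: molar mass 211.498 g/mol; 0.34×55.845 = 18.987 g → 8.98 wt%.
Difference = 24.95 − 8.98 = 15.97 percentage points.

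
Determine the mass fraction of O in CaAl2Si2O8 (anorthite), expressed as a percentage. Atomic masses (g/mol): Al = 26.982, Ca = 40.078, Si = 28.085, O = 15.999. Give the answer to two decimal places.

Formula mass = 1·40.078 + 2·26.982 + 2·28.085 + 8·15.999 = 278.204 g/mol, of which 127.992 g is O.
So O makes up 127.992/278.204 = 0.4601 of the mass, i.e. 46.01%.

46.01 weight percent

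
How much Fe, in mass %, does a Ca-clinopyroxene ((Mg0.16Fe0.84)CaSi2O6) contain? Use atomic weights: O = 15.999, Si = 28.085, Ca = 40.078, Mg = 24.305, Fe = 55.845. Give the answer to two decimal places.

19.30 mass %

Molar mass of (Mg0.16Fe0.84)CaSi2O6: 0.16*24.305 + 0.84*55.845 + 1*40.078 + 2*28.085 + 6*15.999 = 243.041 g/mol.
Mass of Fe per formula unit: 0.84 × 55.845 = 46.910 g.
Weight fraction Fe = 46.910 / 243.041 = 0.1930.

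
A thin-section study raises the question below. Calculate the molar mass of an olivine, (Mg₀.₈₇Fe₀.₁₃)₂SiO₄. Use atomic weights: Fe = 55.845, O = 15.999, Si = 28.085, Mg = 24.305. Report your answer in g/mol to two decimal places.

Mg: 1.74 × 24.305 = 42.2907
Fe: 0.26 × 55.845 = 14.5197
Si: 1 × 28.085 = 28.0850
O: 4 × 15.999 = 63.9960
Summing the contributions gives the formula mass.

148.89 g/mol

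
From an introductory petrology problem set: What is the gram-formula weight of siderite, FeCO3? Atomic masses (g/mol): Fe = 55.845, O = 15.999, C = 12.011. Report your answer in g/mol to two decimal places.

Fe: 1 × 55.845 = 55.8450
C: 1 × 12.011 = 12.0110
O: 3 × 15.999 = 47.9970
Summing the contributions gives the formula mass.

115.85 g/mol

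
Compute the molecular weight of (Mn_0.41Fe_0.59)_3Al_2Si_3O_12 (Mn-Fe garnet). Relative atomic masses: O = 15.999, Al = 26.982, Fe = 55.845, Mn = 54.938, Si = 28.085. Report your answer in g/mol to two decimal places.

496.63 g/mol

The formula mass is the sum 1.23×54.938 + 1.77×55.845 + 2×26.982 + 3×28.085 + 12×15.999.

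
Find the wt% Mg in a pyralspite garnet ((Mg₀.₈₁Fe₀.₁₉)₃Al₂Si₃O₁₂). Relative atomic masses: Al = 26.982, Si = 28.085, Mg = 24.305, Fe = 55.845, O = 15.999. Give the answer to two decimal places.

14.03 wt%

Molar mass of (Mg₀.₈₁Fe₀.₁₉)₃Al₂Si₃O₁₂: 2.43×24.305 + 0.57×55.845 + 2×26.982 + 3×28.085 + 12×15.999 = 421.100 g/mol.
Mass of Mg per formula unit: 2.43 × 24.305 = 59.061 g.
Weight fraction Mg = 59.061 / 421.100 = 0.1403.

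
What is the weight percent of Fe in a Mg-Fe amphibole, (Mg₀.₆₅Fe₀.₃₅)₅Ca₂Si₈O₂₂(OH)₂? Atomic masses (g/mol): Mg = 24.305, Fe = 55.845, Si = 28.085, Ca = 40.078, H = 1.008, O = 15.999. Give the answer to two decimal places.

11.26 weight percent

Molar mass of (Mg₀.₆₅Fe₀.₃₅)₅Ca₂Si₈O₂₂(OH)₂: 3.25·24.305 + 1.75·55.845 + 2·40.078 + 8·28.085 + 24·15.999 + 2·1.008 = 867.548 g/mol.
Mass of Fe per formula unit: 1.75 × 55.845 = 97.729 g.
Weight fraction Fe = 97.729 / 867.548 = 0.1126.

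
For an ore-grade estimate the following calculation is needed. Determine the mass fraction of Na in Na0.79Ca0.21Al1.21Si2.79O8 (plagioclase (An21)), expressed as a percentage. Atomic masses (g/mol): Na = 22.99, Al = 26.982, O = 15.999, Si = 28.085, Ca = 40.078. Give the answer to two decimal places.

6.84 mass %

Formula mass = 0.79×22.99 + 0.21×40.078 + 1.21×26.982 + 2.79×28.085 + 8×15.999 = 265.576 g/mol, of which 18.162 g is Na.
So Na makes up 18.162/265.576 = 0.0684 of the mass, i.e. 6.84%.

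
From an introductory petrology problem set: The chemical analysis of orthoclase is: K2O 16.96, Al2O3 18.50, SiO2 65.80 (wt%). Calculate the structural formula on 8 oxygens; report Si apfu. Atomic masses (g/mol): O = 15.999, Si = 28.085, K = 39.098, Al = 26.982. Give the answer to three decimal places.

3.006 Si apfu

K2O: 16.96/94.195 = 0.18005 mol → 0.36010 mol K, 0.18005 mol O.
Al2O3: 18.50/101.961 = 0.18144 mol → 0.36288 mol Al, 0.54432 mol O.
SiO2: 65.80/60.083 = 1.09515 mol → 1.09515 mol Si, 2.19030 mol O.
Total oxygen = 2.91467 mol. Normalization factor = 8/2.91467 = 2.74474.
Si per 8 O = 1.09515 × 2.74474 = 3.006.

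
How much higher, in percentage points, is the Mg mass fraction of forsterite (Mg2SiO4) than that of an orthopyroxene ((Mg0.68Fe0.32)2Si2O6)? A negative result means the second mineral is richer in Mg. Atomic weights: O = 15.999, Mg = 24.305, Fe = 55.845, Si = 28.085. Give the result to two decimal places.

19.59 percentage points

Mg in Mg2SiO4: molar mass 140.691 g/mol; 2×24.305 = 48.610 g → 34.55 wt%.
Mg in (Mg0.68Fe0.32)2Si2O6: molar mass 220.960 g/mol; 1.36×24.305 = 33.055 g → 14.96 wt%.
Difference = 34.55 − 14.96 = 19.59 percentage points.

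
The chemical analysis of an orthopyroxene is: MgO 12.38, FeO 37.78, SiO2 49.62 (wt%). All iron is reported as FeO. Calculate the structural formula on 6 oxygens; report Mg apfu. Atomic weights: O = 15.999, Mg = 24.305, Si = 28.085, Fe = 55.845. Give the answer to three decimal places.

MgO (M=40.304): mol = 0.30717; Mg = 0.30717, O = 0.30717.
FeO (M=71.844): mol = 0.52586; Fe = 0.52586, O = 0.52586.
SiO2 (M=60.083): mol = 0.82586; Si = 0.82586, O = 1.65172.
ΣO = 2.48475; factor = 6/ΣO = 2.41473.
Mg apfu = 0.30717 × 2.41473 = 0.742.

0.742 Mg apfu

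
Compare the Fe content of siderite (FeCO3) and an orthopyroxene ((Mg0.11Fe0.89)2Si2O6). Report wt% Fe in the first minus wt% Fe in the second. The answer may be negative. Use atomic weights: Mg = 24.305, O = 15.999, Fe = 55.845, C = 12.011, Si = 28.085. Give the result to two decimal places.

First mineral: 55.845 g Fe in 115.853 g formula = 48.20 wt% Fe.
Second mineral: 99.404 g Fe in 256.915 g formula = 38.69 wt% Fe.
48.20% − 38.69% gives a difference of 9.51 percentage points.

9.51 percentage points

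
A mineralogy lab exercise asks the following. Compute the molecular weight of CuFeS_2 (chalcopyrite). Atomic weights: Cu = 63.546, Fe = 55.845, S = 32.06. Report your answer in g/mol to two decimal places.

183.51 g/mol

The formula mass is the sum 1(63.546) + 1(55.845) + 2(32.06).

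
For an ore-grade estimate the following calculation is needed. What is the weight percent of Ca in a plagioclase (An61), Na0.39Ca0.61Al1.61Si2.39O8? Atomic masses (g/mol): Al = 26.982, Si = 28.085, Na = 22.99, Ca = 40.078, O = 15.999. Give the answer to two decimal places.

8.99 wt%

Molar mass of Na0.39Ca0.61Al1.61Si2.39O8: 0.39*22.99 + 0.61*40.078 + 1.61*26.982 + 2.39*28.085 + 8*15.999 = 271.970 g/mol.
Mass of Ca per formula unit: 0.61 × 40.078 = 24.448 g.
Weight fraction Ca = 24.448 / 271.970 = 0.0899.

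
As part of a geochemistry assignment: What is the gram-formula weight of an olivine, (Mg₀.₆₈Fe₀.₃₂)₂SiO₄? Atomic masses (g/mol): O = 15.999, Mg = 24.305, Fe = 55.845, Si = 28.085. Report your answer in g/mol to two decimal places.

160.88 g/mol

The formula mass is the sum 1.36(24.305) + 0.64(55.845) + 1(28.085) + 4(15.999).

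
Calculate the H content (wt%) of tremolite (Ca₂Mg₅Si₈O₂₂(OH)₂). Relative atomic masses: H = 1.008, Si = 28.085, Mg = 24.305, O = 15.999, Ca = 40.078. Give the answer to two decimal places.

0.25 wt%

Formula mass = 2×40.078 + 5×24.305 + 8×28.085 + 24×15.999 + 2×1.008 = 812.353 g/mol, of which 2.016 g is H.
So H makes up 2.016/812.353 = 0.0025 of the mass, i.e. 0.25%.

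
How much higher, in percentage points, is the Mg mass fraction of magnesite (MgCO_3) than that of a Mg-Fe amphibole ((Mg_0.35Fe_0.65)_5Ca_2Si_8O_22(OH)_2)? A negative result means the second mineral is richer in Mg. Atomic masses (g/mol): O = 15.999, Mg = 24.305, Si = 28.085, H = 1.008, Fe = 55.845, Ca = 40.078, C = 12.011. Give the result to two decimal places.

24.18 percentage points

M(MgCO_3) = 84.313 g/mol, so wt% Mg = 24.305/84.313 × 100 = 28.83%.
M((Mg_0.35Fe_0.65)_5Ca_2Si_8O_22(OH)_2) = 914.858 g/mol, so wt% Mg = 42.534/914.858 × 100 = 4.65%.
28.83 − 4.65 = 24.18 pp.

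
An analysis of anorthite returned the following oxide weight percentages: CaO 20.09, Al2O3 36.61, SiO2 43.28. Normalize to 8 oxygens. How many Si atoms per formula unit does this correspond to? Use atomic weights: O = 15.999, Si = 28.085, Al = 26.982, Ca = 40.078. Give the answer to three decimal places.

2.004 Si apfu

CaO (M=56.077): mol = 0.35826; Ca = 0.35826, O = 0.35826.
Al2O3 (M=101.961): mol = 0.35906; Al = 0.71812, O = 1.07718.
SiO2 (M=60.083): mol = 0.72034; Si = 0.72034, O = 1.44068.
ΣO = 2.87612; factor = 8/ΣO = 2.78153.
Si apfu = 0.72034 × 2.78153 = 2.004.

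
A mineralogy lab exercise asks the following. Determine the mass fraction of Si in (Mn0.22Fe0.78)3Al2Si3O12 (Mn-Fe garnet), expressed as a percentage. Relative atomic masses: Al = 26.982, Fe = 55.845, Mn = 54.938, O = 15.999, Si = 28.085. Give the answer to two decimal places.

16.95 mass %

Formula mass = 0.66·54.938 + 2.34·55.845 + 2·26.982 + 3·28.085 + 12·15.999 = 497.143 g/mol, of which 84.255 g is Si.
So Si makes up 84.255/497.143 = 0.1695 of the mass, i.e. 16.95%.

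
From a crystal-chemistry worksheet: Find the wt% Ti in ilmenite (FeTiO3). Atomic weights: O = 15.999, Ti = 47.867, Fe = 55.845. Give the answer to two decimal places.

31.55 weight percent

M(FeTiO3) = 151.709 g/mol.
Ti contributes 1 × 47.867 = 47.867 g per mole.
47.867/151.709 = 0.3155 → 31.55%.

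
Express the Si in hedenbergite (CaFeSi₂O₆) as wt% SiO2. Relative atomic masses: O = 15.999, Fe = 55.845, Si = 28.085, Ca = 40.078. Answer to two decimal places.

48.44 wt%

Formula mass = 248.087 g/mol.
2 Si → 2.0000 mol SiO2 per formula unit; M(SiO2) = 60.083, so SiO2 mass = 120.166 g.
120.166/248.087 × 100 = 48.44 wt%.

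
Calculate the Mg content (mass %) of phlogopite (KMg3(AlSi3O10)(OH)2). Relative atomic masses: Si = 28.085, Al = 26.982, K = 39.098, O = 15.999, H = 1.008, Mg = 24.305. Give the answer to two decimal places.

Molar mass of KMg3(AlSi3O10)(OH)2: 1·39.098 + 3·24.305 + 1·26.982 + 3·28.085 + 12·15.999 + 2·1.008 = 417.254 g/mol.
Mass of Mg per formula unit: 3 × 24.305 = 72.915 g.
Weight fraction Mg = 72.915 / 417.254 = 0.1747.

17.47 mass %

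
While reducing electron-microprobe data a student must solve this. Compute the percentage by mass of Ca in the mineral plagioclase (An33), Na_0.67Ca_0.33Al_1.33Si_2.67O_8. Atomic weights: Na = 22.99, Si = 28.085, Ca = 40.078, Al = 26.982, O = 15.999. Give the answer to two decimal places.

Formula mass = 0.67·22.99 + 0.33·40.078 + 1.33·26.982 + 2.67·28.085 + 8·15.999 = 267.494 g/mol, of which 13.226 g is Ca.
So Ca makes up 13.226/267.494 = 0.0494 of the mass, i.e. 4.94%.

4.94 mass %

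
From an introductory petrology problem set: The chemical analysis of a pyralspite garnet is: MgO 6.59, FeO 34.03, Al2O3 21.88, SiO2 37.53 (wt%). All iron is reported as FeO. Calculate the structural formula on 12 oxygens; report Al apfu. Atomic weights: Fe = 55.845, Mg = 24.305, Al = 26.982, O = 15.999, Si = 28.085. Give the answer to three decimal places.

2.035 Al apfu

MgO (M=40.304): mol = 0.16351; Mg = 0.16351, O = 0.16351.
FeO (M=71.844): mol = 0.47367; Fe = 0.47367, O = 0.47367.
Al2O3 (M=101.961): mol = 0.21459; Al = 0.42918, O = 0.64377.
SiO2 (M=60.083): mol = 0.62464; Si = 0.62464, O = 1.24928.
ΣO = 2.53023; factor = 12/ΣO = 4.74265.
Al apfu = 0.42918 × 4.74265 = 2.035.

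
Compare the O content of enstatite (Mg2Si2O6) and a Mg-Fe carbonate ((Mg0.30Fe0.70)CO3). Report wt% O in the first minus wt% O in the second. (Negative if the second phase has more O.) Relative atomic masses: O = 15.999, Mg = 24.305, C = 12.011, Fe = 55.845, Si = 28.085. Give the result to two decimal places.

2.70 percentage points

M(Mg2Si2O6) = 200.774 g/mol, so wt% O = 95.994/200.774 × 100 = 47.81%.
M((Mg0.30Fe0.70)CO3) = 106.391 g/mol, so wt% O = 47.997/106.391 × 100 = 45.11%.
47.81 − 45.11 = 2.70 pp.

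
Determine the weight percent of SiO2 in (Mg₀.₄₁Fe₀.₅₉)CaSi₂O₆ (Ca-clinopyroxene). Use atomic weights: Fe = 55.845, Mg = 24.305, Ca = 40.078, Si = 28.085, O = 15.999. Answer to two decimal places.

Molar mass of (Mg₀.₄₁Fe₀.₅₉)CaSi₂O₆ = 0.41·24.305 + 0.59·55.845 + 1·40.078 + 2·28.085 + 6·15.999 = 235.156 g/mol.
Each formula unit contains 2 Si, equivalent to 2/1 = 2.0000 mol SiO2.
M(SiO2) = 1×28.085 + 2×15.999 = 60.083 g/mol.
Mass of SiO2 per formula unit = 2.0000 × 60.083 = 120.166 g.
SiO2 wt% = 120.166 / 235.156 × 100 = 51.10%.

51.10 wt%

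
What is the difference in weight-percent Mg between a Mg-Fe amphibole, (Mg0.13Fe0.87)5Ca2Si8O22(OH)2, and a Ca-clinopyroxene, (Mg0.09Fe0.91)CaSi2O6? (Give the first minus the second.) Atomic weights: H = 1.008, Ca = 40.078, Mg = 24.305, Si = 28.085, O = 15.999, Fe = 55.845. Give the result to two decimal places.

0.77 percentage points

M((Mg0.13Fe0.87)5Ca2Si8O22(OH)2) = 949.552 g/mol, so wt% Mg = 15.798/949.552 × 100 = 1.66%.
M((Mg0.09Fe0.91)CaSi2O6) = 245.248 g/mol, so wt% Mg = 2.187/245.248 × 100 = 0.89%.
1.66 − 0.89 = 0.77 pp.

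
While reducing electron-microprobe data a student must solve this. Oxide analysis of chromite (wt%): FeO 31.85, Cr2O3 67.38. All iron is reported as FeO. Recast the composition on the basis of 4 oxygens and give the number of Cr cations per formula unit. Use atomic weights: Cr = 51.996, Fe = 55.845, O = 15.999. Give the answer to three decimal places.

2.000 Cr apfu

FeO (M=71.844): mol = 0.44332; Fe = 0.44332, O = 0.44332.
Cr2O3 (M=151.989): mol = 0.44332; Cr = 0.88664, O = 1.32996.
ΣO = 1.77328; factor = 4/ΣO = 2.25571.
Cr apfu = 0.88664 × 2.25571 = 2.000.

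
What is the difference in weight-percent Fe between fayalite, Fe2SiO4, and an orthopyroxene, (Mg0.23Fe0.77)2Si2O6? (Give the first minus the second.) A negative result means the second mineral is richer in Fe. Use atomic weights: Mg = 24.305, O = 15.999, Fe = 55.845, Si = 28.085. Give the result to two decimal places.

First mineral: 111.690 g Fe in 203.771 g formula = 54.81 wt% Fe.
Second mineral: 86.001 g Fe in 249.346 g formula = 34.49 wt% Fe.
54.81% − 34.49% gives a difference of 20.32 percentage points.

20.32 percentage points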